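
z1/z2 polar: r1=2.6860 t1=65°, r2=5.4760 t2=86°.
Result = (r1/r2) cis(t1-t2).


r = 2.6860 / 5.4760 = 0.4905
theta = 65° - 86° = -21° = 339° (mod 360)

0.4905 cis(339°)


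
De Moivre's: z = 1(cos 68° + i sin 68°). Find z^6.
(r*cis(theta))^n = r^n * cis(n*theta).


r^6 = 1^6 = 1
n*theta = 6*68° = 408° = 48° (mod 360)
a = 1*cos(48°) = 0.6691
b = 1*sin(48°) = 0.7431

1 cis(48°) = 0.6691 + 0.7431i


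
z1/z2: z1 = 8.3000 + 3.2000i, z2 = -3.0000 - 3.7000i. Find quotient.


Conjugate of z2 = -3.0000 + 3.7000i
Numerator: (8.3000 + 3.2000i)(-3.0000 + 3.7000i) = -36.7400 + 21.1100i
Denominator: (-3)^2 + (-3.7)^2 = 22.69
Result = (-36.7400 + 21.1100i)/22.69

-1.6192 + 0.9304i


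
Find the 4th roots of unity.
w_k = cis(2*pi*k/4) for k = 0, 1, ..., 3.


The 4th roots of unity are cis(360k/4°) for k=0..3
Angle step = 360/4 = 90°
Primitive root: cis(90°)
Primitive root = 0 + 1.0000i

4 roots at angles: 0°, 90°, 180°, 270°


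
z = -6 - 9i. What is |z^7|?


|z| = sqrt(36+81) = sqrt(117) = 10.8167
|z^7| = |z|^7 = (sqrt(117))^7 = 117^3 * sqrt(117) = 1601613*sqrt(117)

|z^7| = 1601613*sqrt(117) ≈ 17324093.3848


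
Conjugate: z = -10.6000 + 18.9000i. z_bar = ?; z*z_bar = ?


z_bar = -10.6000 - 18.9000i
z*z_bar = (-10.6)^2 + 18.9^2 = 112.36 + 357.21 = 469.57

z_bar = -10.6000 - 18.9000i, z*z_bar = 469.57


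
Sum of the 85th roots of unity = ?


The sum of all 85th roots of unity is 0.
Geometric series: (1 - w^85)/(1 - w) = (1-1)/(1-w) = 0 since w^85 = 1, w ≠ 1.
Alternatively: coefficient of z^84 in z^85 - 1 is 0.

0


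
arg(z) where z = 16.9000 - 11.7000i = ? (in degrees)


Re = 16.9, Im = -11.7
arg = atan2(-11.7, 16.9) = -34.6952 degrees

arg(z) = -34.6952 degrees


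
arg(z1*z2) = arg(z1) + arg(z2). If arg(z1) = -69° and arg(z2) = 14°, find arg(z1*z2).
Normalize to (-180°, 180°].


arg(z1*z2) = -69° + 14° = -55°
Normalized to (-180°, 180°]: -55°

-55°


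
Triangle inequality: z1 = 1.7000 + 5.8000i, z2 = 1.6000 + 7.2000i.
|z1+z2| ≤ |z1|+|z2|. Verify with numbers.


|z1| = sqrt(1.7^2 + 5.8^2) = sqrt(36.53) = 6.0440
|z2| = sqrt(1.6^2 + 7.2^2) = sqrt(54.4) = 7.3756
z1+z2 = 3.3000 + 13.0000i
|z1+z2| = sqrt(179.89) = 13.4123
|z1|+|z2| = 6.0440 + 7.3756 = 13.4196

|z1+z2| = 13.4123 ≤ |z1|+|z2| = 13.4196 (verified)


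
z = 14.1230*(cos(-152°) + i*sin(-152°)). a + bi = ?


a = 14.1230*cos(-152°) = 14.1230*(-0.88295) = -12.4699
b = 14.1230*sin(-152°) = 14.1230*(-0.46947) = -6.6303

-12.4699 - 6.6303i


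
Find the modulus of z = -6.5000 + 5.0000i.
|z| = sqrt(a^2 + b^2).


|z| = sqrt((-6.5)^2 + 5^2) = sqrt(42.25 + 25) = sqrt(67.25) = 8.2006

|z| = 8.2006


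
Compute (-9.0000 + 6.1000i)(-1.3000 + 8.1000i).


Real = -9*(-1.3) - 6.1*8.1 = 11.7 - 49.41 = -37.71
Imag = -9*8.1 - (1.3)*6.1 = -72.9 - (7.93) = -80.83

-37.7100 - 80.8300i


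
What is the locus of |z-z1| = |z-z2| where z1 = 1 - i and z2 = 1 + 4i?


Equal distances means the locus is the perpendicular bisector of z1 and z2.
Midpoint = ((1+1)/2, (-1+4)/2) = (1.0000, 1.5000)

Perpendicular bisector through (1.0000, 1.5000)


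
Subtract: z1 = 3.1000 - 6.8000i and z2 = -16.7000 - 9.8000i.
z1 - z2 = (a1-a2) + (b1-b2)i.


Real: 3.1 + 16.7 = 19.8
Imag: -6.8 + 9.8 = 3

19.8000 + 3.0000i


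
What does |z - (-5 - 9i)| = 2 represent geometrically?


|z - z0| = r is a circle with center z0 and radius r.
Center = (-5, -9), radius = 2

Circle with center (-5, -9) and radius 2


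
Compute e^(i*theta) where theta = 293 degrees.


cos(293°) = 0.3907
sin(293°) = -0.9205

e^(i*293°) = 0.3907 - 0.9205i


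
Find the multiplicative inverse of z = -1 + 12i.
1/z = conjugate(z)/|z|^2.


|z|^2 = 1+144 = 145
1/z = (-1 - 12i)/145

1/z = -0.0069 - 0.0828i


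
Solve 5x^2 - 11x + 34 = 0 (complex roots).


disc = (-11)^2 - 4*5*34 = 121 - 680 = -559
sqrt(|disc|) = sqrt(559) = 23.6432
Real part = 11/(2*5) = 1.1000
Imag part = 23.6432/(2*5) = 2.3643

1.1000 ± 2.3643i


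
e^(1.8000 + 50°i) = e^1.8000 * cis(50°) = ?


e^1.8000 = 6.0496
cos(50°) = 0.64279
sin(50°) = 0.766044
Real = 6.0496*0.64279 = 3.8886
Imag = 6.0496*0.766044 = 4.6343

3.8886 + 4.6343i


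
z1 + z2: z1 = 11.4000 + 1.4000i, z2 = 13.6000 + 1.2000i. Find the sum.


Real: 11.4 + 13.6 = 25
Imag: 1.4 + 1.2 = 2.6

25.0000 + 2.6000i


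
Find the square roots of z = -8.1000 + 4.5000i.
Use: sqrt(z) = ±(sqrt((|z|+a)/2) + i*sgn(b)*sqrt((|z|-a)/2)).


|z| = sqrt(65.61+20.25) = 9.2661
sqrt((|z|+a)/2) = sqrt((9.2661+(-8.1))/2) = sqrt(0.5830) = 0.7636
sqrt((|z|-a)/2) = sqrt((9.2661-(-8.1))/2) = sqrt(8.6830) = 2.9467

±(0.7636 + 2.9467i) i.e. 0.7636 + 2.9467i and -0.7636 - 2.9467i


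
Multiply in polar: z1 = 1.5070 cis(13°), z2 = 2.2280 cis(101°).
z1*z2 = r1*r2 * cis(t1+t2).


r = 1.5070 * 2.2280 = 3.3576
theta = 13° + 101° = 114° = 114° (mod 360)

3.3576 cis(114°)


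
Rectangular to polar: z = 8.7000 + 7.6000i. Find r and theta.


r = sqrt(75.69+57.76) = sqrt(133.45) = 11.5521
theta = atan2(7.6, 8.7) = 41.1393 degrees

r = 11.5521, theta = 41.1393 degrees


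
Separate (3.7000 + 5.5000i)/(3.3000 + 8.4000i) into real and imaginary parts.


Multiply by conjugate: (3.7000 + 5.5000i)(3.3000 - 8.4000i) / (3.3^2 + 8.4^2)
Numerator real = 3.7*3.3 + 5.5*8.4 = 58.41
Numerator imag = 5.5*3.3 - 3.7*8.4 = -12.93
Denominator = 81.45
Re(z) = 58.41/81.45 = 0.7171
Im(z) = -12.93/81.45 = -0.1587

Re(z) = 0.7171, Im(z) = -0.1587


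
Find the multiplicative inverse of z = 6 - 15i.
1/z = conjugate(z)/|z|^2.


|z|^2 = 36+225 = 261
1/z = (6 + 15i)/261

1/z = 0.0230 + 0.0575i


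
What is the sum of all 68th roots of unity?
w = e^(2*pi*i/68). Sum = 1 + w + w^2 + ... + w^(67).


The sum of all 68th roots of unity is 0.
Geometric series: (1 - w^68)/(1 - w) = (1-1)/(1-w) = 0 since w^68 = 1, w ≠ 1.
Alternatively: coefficient of z^67 in z^68 - 1 is 0.

0


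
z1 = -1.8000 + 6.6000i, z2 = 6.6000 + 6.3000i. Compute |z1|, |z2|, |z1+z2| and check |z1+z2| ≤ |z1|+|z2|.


|z1| = sqrt((-1.8)^2 + 6.6^2) = sqrt(46.8) = 6.8411
|z2| = sqrt(6.6^2 + 6.3^2) = sqrt(83.25) = 9.1241
z1+z2 = 4.8000 + 12.9000i
|z1+z2| = sqrt(189.45) = 13.7641
|z1|+|z2| = 6.8411 + 9.1241 = 15.9652

|z1+z2| = 13.7641 ≤ |z1|+|z2| = 15.9652 (verified)


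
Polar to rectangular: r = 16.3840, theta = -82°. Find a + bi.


a = 16.3840*cos(-82°) = 16.3840*0.13917 = 2.2802
b = 16.3840*sin(-82°) = 16.3840*(-0.99027) = -16.2246

2.2802 - 16.2246i


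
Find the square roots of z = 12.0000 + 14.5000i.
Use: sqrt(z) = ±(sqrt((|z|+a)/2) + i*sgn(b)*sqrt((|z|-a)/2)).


|z| = sqrt(144+210.25) = 18.8215
sqrt((|z|+a)/2) = sqrt((18.8215+12)/2) = sqrt(15.4108) = 3.9257
sqrt((|z|-a)/2) = sqrt((18.8215-12)/2) = sqrt(3.4108) = 1.8468

±(3.9257 + 1.8468i) i.e. 3.9257 + 1.8468i and -3.9257 - 1.8468i


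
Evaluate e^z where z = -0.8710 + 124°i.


e^-0.8710 = 0.4185
cos(124°) = -0.5592
sin(124°) = 0.82904
Real = 0.4185*(-0.5592) = -0.2340
Imag = 0.4185*0.82904 = 0.3470

-0.2340 + 0.3470i


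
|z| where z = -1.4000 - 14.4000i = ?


|z| = sqrt((-1.4)^2 + (-14.4)^2) = sqrt(1.96 + 207.36) = sqrt(209.32) = 14.4679

|z| = 14.4679


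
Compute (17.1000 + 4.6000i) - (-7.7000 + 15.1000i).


Real: 17.1 + 7.7 = 24.8
Imag: 4.6 - 15.1 = -10.5

24.8000 - 10.5000i


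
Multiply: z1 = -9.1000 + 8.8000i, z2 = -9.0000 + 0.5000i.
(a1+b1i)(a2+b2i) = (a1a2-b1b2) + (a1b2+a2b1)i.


Real = -9.1*(-9) - 8.8*0.5 = 81.9 - 4.4 = 77.5
Imag = -9.1*0.5 - (9)*8.8 = -4.55 - (79.2) = -83.75

77.5000 - 83.7500i


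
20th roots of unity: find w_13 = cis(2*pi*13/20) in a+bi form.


Angle = 360*13/20 = 234°
a = cos(234°) = -0.5878
b = sin(234°) = -0.8090

-0.5878 - 0.8090i


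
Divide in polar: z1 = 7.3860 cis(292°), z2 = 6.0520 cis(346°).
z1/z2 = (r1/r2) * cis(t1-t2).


r = 7.3860 / 6.0520 = 1.2204
theta = 292° - 346° = -54° = 306° (mod 360)

1.2204 cis(306°)


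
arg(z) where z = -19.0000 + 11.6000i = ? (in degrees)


Re = -19, Im = 11.6
arg = atan2(11.6, -19) = 148.5948 degrees

arg(z) = 148.5948 degrees


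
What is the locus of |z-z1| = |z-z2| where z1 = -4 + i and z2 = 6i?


Equal distances means the locus is the perpendicular bisector of z1 and z2.
Midpoint = ((-4+0)/2, (1+6)/2) = (-2.0000, 3.5000)

Perpendicular bisector through (-2.0000, 3.5000)


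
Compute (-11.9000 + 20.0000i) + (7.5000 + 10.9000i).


Real: -11.9 + 7.5 = -4.4
Imag: 20 + 10.9 = 30.9

-4.4000 + 30.9000i


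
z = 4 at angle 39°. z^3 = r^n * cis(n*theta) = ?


r^3 = 4^3 = 64
n*theta = 3*39° = 117° = 117° (mod 360)
a = 64*cos(117°) = -29.0554
b = 64*sin(117°) = 57.0244

64 cis(117°) = -29.0554 + 57.0244i


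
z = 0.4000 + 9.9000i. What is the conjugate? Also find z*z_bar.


z_bar = 0.4000 - 9.9000i
z*z_bar = 0.4^2 + 9.9^2 = 0.16 + 98.01 = 98.17

z_bar = 0.4000 - 9.9000i, z*z_bar = 98.17


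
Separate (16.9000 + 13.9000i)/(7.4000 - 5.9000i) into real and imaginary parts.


Multiply by conjugate: (16.9000 + 13.9000i)(7.4000 + 5.9000i) / (7.4^2 + (-5.9)^2)
Numerator real = 16.9*7.4 + 13.9*(-5.9) = 43.05
Numerator imag = 13.9*7.4 - 16.9*(-5.9) = 202.57
Denominator = 89.57
Re(z) = 43.05/89.57 = 0.4806
Im(z) = 202.57/89.57 = 2.2616

Re(z) = 0.4806, Im(z) = 2.2616


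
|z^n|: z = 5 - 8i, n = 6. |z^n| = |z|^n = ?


|z| = sqrt(25+64) = sqrt(89) = 9.4340
|z^6| = |z|^6 = (sqrt(89))^6 = 89^3 = 704969

|z^6| = 704969


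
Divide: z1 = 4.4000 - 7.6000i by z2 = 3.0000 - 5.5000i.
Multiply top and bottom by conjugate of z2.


Conjugate of z2 = 3.0000 + 5.5000i
Numerator: (4.4000 - 7.6000i)(3.0000 + 5.5000i) = 55.0000 + 1.4000i
Denominator: 3^2 + (-5.5)^2 = 39.25
Result = (55.0000 + 1.4000i)/39.25

1.4013 + 0.0357i


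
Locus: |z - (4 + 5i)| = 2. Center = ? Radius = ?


|z - z0| = r is a circle with center z0 and radius r.
Center = (4, 5), radius = 2

Circle with center (4, 5) and radius 2


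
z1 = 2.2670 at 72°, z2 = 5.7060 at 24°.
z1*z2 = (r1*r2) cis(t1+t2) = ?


r = 2.2670 * 5.7060 = 12.9355
theta = 72° + 24° = 96° = 96° (mod 360)

12.9355 cis(96°)


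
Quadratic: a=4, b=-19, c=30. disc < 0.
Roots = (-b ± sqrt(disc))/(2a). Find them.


disc = (-19)^2 - 4*4*30 = 361 - 480 = -119
sqrt(|disc|) = sqrt(119) = 10.9087
Real part = 19/(2*4) = 2.3750
Imag part = 10.9087/(2*4) = 1.3636

2.3750 ± 1.3636i


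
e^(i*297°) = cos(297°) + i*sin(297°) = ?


cos(297°) = 0.4540
sin(297°) = -0.8910

e^(i*297°) = 0.4540 - 0.8910i


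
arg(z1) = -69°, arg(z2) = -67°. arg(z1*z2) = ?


arg(z1*z2) = -69° - 67° = -136°
Normalized to (-180°, 180°]: -136°

-136°


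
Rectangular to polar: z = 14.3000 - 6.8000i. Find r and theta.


r = sqrt(204.49+46.24) = sqrt(250.73) = 15.8345
theta = atan2(-6.8, 14.3) = -25.4322 degrees

r = 15.8345, theta = -25.4322 degrees


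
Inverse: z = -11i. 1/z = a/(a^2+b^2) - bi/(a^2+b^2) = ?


|z|^2 = 0+121 = 121
1/z = (0 + 11i)/121

1/z = 0 + 0.0909i


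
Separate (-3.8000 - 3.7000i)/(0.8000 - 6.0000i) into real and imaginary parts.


Multiply by conjugate: (-3.8000 - 3.7000i)(0.8000 + 6.0000i) / (0.8^2 + (-6)^2)
Numerator real = -3.8*0.8 - (3.7)*(-6) = 19.16
Numerator imag = -3.7*0.8 - (-3.8)*(-6) = -25.76
Denominator = 36.64
Re(z) = 19.16/36.64 = 0.5229
Im(z) = -25.76/36.64 = -0.7031

Re(z) = 0.5229, Im(z) = -0.7031


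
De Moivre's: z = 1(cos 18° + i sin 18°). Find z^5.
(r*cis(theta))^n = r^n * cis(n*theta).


r^5 = 1^5 = 1
n*theta = 5*18° = 90° = 90° (mod 360)
a = 1*cos(90°) = 0
b = 1*sin(90°) = 1.0000

1 cis(90°) = 0 + 1.0000i


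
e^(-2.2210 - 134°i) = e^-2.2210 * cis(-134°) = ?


e^-2.2210 = 0.1085
cos(-134°) = -0.6947
sin(-134°) = -0.7193
Real = 0.1085*(-0.6947) = -0.0754
Imag = 0.1085*(-0.7193) = -0.0780

-0.0754 - 0.0780i


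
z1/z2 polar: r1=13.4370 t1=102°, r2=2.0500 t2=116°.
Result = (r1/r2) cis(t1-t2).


r = 13.4370 / 2.0500 = 6.5546
theta = 102° - 116° = -14° = 346° (mod 360)

6.5546 cis(346°)


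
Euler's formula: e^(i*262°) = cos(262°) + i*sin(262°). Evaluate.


cos(262°) = -0.1392
sin(262°) = -0.9903

e^(i*262°) = -0.1392 - 0.9903i


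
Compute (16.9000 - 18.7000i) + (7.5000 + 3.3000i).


Real: 16.9 + 7.5 = 24.4
Imag: -18.7 + 3.3 = -15.4

24.4000 - 15.4000i


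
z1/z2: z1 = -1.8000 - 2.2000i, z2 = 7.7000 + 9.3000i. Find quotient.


Conjugate of z2 = 7.7000 - 9.3000i
Numerator: (-1.8000 - 2.2000i)(7.7000 - 9.3000i) = -34.3200 - 0.2000i
Denominator: 7.7^2 + 9.3^2 = 145.78
Result = (-34.3200 - 0.2000i)/145.78

-0.2354 - 0.0014i


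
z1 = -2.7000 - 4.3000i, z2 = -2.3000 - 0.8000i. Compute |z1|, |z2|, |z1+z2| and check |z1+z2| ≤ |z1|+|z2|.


|z1| = sqrt((-2.7)^2 + (-4.3)^2) = sqrt(25.78) = 5.0774
|z2| = sqrt((-2.3)^2 + (-0.8)^2) = sqrt(5.93) = 2.4352
z1+z2 = -5.0000 - 5.1000i
|z1+z2| = sqrt(51.01) = 7.1421
|z1|+|z2| = 5.0774 + 2.4352 = 7.5126

|z1+z2| = 7.1421 ≤ |z1|+|z2| = 7.5126 (verified)


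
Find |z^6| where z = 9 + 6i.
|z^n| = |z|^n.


|z| = sqrt(81+36) = sqrt(117) = 10.8167
|z^6| = |z|^6 = (sqrt(117))^6 = 117^3 = 1601613

|z^6| = 1601613


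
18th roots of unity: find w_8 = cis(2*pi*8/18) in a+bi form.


Angle = 360*8/18 = 160°
a = cos(160°) = -0.9397
b = sin(160°) = 0.3420

-0.9397 + 0.3420i


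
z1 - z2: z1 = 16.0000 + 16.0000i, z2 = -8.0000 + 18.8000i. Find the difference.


Real: 16 + 8 = 24
Imag: 16 - 18.8 = -2.8

24.0000 - 2.8000i


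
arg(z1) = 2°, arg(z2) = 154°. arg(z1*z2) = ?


arg(z1*z2) = 2° + 154° = 156°
Normalized to (-180°, 180°]: 156°

156°


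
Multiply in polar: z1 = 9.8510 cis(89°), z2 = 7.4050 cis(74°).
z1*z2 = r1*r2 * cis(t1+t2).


r = 9.8510 * 7.4050 = 72.9467
theta = 89° + 74° = 163° = 163° (mod 360)

72.9467 cis(163°)


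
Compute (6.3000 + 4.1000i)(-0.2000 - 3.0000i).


Real = 6.3*(-0.2) - 4.1*(-3) = -1.26 - (-12.3) = 11.04
Imag = 6.3*(-3) - (0.2)*4.1 = -18.9 - (0.82) = -19.72

11.0400 - 19.7200i


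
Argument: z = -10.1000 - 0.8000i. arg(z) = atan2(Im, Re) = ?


Re = -10.1, Im = -0.8
arg = atan2(-0.8, -10.1) = -175.4712 degrees

arg(z) = -175.4712 degrees


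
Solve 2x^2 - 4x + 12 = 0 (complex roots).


disc = (-4)^2 - 4*2*12 = 16 - 96 = -80
sqrt(|disc|) = sqrt(80) = 8.9443
Real part = 4/(2*2) = 1.0000
Imag part = 8.9443/(2*2) = 2.2361

1.0000 ± 2.2361i


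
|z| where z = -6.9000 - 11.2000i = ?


|z| = sqrt((-6.9)^2 + (-11.2)^2) = sqrt(47.61 + 125.44) = sqrt(173.05) = 13.1548

|z| = 13.1548


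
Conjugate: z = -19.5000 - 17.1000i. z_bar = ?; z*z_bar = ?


z_bar = -19.5000 + 17.1000i
z*z_bar = (-19.5)^2 + (-17.1)^2 = 380.25 + 292.41 = 672.66

z_bar = -19.5000 + 17.1000i, z*z_bar = 672.66


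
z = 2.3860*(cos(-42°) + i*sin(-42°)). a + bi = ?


a = 2.3860*cos(-42°) = 2.3860*0.74314 = 1.7731
b = 2.3860*sin(-42°) = 2.3860*(-0.6691) = -1.5965

1.7731 - 1.5965i


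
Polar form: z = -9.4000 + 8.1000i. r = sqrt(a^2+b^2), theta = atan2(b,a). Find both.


r = sqrt(88.36+65.61) = sqrt(153.97) = 12.4085
theta = atan2(8.1, -9.4) = 139.2485 degrees

r = 12.4085, theta = 139.2485 degrees


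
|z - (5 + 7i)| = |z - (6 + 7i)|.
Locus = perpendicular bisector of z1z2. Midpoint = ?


Equal distances means the locus is the perpendicular bisector of z1 and z2.
Midpoint = ((5+6)/2, (7+7)/2) = (5.5000, 7.0000)

Perpendicular bisector through (5.5000, 7.0000)


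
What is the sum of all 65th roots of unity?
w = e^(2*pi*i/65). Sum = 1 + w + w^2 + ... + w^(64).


The sum of all 65th roots of unity is 0.
Geometric series: (1 - w^65)/(1 - w) = (1-1)/(1-w) = 0 since w^65 = 1, w ≠ 1.
Alternatively: coefficient of z^64 in z^65 - 1 is 0.

0


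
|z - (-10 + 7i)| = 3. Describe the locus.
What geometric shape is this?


|z - z0| = r is a circle with center z0 and radius r.
Center = (-10, 7), radius = 3

Circle with center (-10, 7) and radius 3


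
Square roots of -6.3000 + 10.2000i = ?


|z| = sqrt(39.69+104.04) = 11.9887
sqrt((|z|+a)/2) = sqrt((11.9887+(-6.3))/2) = sqrt(2.8444) = 1.6865
sqrt((|z|-a)/2) = sqrt((11.9887-(-6.3))/2) = sqrt(9.1444) = 3.0240

±(1.6865 + 3.0240i) i.e. 1.6865 + 3.0240i and -1.6865 - 3.0240i


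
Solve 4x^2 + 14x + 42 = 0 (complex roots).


disc = 14^2 - 4*4*42 = 196 - 672 = -476
sqrt(|disc|) = sqrt(476) = 21.8174
Real part = -14/(2*4) = -1.7500
Imag part = 21.8174/(2*4) = 2.7272

-1.7500 ± 2.7272i


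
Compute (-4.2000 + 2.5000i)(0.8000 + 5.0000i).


Real = -4.2*0.8 - 2.5*5 = -3.36 - 12.5 = -15.86
Imag = -4.2*5 + 0.8*2.5 = -21 + 2 = -19

-15.8600 - 19.0000i


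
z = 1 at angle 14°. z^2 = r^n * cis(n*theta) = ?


r^2 = 1^2 = 1
n*theta = 2*14° = 28° = 28° (mod 360)
a = 1*cos(28°) = 0.8829
b = 1*sin(28°) = 0.4695

1 cis(28°) = 0.8829 + 0.4695i


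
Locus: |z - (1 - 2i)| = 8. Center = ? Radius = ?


|z - z0| = r is a circle with center z0 and radius r.
Center = (1, -2), radius = 8

Circle with center (1, -2) and radius 8


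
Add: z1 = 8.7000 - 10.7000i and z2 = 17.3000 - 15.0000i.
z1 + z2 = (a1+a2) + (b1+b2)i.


Real: 8.7 + 17.3 = 26
Imag: -10.7 - 15 = -25.7

26.0000 - 25.7000i


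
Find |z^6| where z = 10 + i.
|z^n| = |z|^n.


|z| = sqrt(100+1) = sqrt(101) = 10.0499
|z^6| = |z|^6 = (sqrt(101))^6 = 101^3 = 1030301

|z^6| = 1030301


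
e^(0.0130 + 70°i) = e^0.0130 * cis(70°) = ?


e^0.0130 = 1.0131
cos(70°) = 0.342
sin(70°) = 0.9397
Real = 1.0131*0.342 = 0.3465
Imag = 1.0131*0.9397 = 0.9520

0.3465 + 0.9520i


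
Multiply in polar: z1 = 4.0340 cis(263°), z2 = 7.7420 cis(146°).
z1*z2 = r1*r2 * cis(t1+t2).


r = 4.0340 * 7.7420 = 31.2312
theta = 263° + 146° = 409° = 49° (mod 360)

31.2312 cis(49°)


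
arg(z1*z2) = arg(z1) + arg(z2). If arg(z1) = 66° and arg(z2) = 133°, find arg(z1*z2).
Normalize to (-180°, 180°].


arg(z1*z2) = 66° + 133° = 199°
Normalized to (-180°, 180°]: -161°

-161°


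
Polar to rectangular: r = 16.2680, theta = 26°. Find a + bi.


a = 16.2680*cos(26°) = 16.2680*0.898794 = 14.6216
b = 16.2680*sin(26°) = 16.2680*0.43837 = 7.1314

14.6216 + 7.1314i


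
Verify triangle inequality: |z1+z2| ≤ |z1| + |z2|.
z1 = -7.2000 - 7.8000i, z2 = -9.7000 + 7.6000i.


|z1| = sqrt((-7.2)^2 + (-7.8)^2) = sqrt(112.68) = 10.6151
|z2| = sqrt((-9.7)^2 + 7.6^2) = sqrt(151.85) = 12.3227
z1+z2 = -16.9000 - 0.2000i
|z1+z2| = sqrt(285.65) = 16.9012
|z1|+|z2| = 10.6151 + 12.3227 = 22.9378

|z1+z2| = 16.9012 ≤ |z1|+|z2| = 22.9378 (verified)


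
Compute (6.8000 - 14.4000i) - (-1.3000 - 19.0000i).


Real: 6.8 + 1.3 = 8.1
Imag: -14.4 + 19 = 4.6

8.1000 + 4.6000i


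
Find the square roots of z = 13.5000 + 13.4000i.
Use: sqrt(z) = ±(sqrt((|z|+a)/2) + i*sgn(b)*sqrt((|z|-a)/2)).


|z| = sqrt(182.25+179.56) = 19.0213
sqrt((|z|+a)/2) = sqrt((19.0213+13.5)/2) = sqrt(16.2607) = 4.0324
sqrt((|z|-a)/2) = sqrt((19.0213-13.5)/2) = sqrt(2.7607) = 1.6615

±(4.0324 + 1.6615i) i.e. 4.0324 + 1.6615i and -4.0324 - 1.6615i


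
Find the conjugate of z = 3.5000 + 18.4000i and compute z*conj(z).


z_bar = 3.5000 - 18.4000i
z*z_bar = 3.5^2 + 18.4^2 = 12.25 + 338.56 = 350.81

z_bar = 3.5000 - 18.4000i, z*z_bar = 350.81


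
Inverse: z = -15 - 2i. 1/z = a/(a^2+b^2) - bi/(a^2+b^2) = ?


|z|^2 = 225+4 = 229
1/z = (-15 + 2i)/229

1/z = -0.0655 + 0.0087i


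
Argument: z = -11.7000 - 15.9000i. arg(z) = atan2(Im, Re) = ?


Re = -11.7, Im = -15.9
arg = atan2(-15.9, -11.7) = -126.3475 degrees

arg(z) = -126.3475 degrees


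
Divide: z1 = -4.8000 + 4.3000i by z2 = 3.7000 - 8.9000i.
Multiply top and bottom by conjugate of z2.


Conjugate of z2 = 3.7000 + 8.9000i
Numerator: (-4.8000 + 4.3000i)(3.7000 + 8.9000i) = -56.0300 - 26.8100i
Denominator: 3.7^2 + (-8.9)^2 = 92.9
Result = (-56.0300 - 26.8100i)/92.9

-0.6031 - 0.2886i


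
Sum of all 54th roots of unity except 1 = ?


With w = e^(2*pi*i/54), all 54 of the 54th roots of unity w^0 = 1, w, ..., w^(53) sum to 0: 1 + w + ... + w^(53) = (1 - w^54)/(1 - w) = 0 since w^54 = 1, w ≠ 1.
Removing the root 1: w + w^2 + ... + w^(53) = 0 - 1 = -1

Sum = -1


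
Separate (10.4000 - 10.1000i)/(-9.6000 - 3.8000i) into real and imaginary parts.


Multiply by conjugate: (10.4000 - 10.1000i)(-9.6000 + 3.8000i) / ((-9.6)^2 + (-3.8)^2)
Numerator real = 10.4*(-9.6) - (10.1)*(-3.8) = -61.46
Numerator imag = -10.1*(-9.6) - 10.4*(-3.8) = 136.48
Denominator = 106.6
Re(z) = -61.46/106.6 = -0.5765
Im(z) = 136.48/106.6 = 1.2803

Re(z) = -0.5765, Im(z) = 1.2803


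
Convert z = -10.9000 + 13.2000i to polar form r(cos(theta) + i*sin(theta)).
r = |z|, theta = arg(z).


r = sqrt(118.81+174.24) = sqrt(293.05) = 17.1187
theta = atan2(13.2, -10.9) = 129.5484 degrees

r = 17.1187, theta = 129.5484 degrees


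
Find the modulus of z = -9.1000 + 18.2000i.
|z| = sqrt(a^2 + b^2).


|z| = sqrt((-9.1)^2 + 18.2^2) = sqrt(82.81 + 331.24) = sqrt(414.05) = 20.3482

|z| = 20.3482


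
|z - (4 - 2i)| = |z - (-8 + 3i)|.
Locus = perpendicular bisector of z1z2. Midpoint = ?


Equal distances means the locus is the perpendicular bisector of z1 and z2.
Midpoint = ((4+(-8))/2, (-2+3)/2) = (-2.0000, 0.5000)

Perpendicular bisector through (-2.0000, 0.5000)


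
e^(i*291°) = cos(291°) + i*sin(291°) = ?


cos(291°) = 0.3584
sin(291°) = -0.9336

e^(i*291°) = 0.3584 - 0.9336i


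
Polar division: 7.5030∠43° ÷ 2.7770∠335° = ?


r = 7.5030 / 2.7770 = 2.7018
theta = 43° - 335° = -292° = 68° (mod 360)

2.7018 cis(68°)


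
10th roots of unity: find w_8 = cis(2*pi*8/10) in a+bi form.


Angle = 360*8/10 = 288°
a = cos(288°) = 0.3090
b = sin(288°) = -0.9511

0.3090 - 0.9511i


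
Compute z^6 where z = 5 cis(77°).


r^6 = 5^6 = 15625
n*theta = 6*77° = 462° = 102° (mod 360)
a = 15625*cos(102°) = -3248.6202
b = 15625*sin(102°) = 15283.5563

15625 cis(102°) = -3248.6202 + 15283.5563i


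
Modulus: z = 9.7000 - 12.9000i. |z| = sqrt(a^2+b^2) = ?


|z| = sqrt(9.7^2 + (-12.9)^2) = sqrt(94.09 + 166.41) = sqrt(260.5) = 16.1400

|z| = 16.1400


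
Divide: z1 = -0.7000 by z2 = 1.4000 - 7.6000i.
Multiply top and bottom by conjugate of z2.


Conjugate of z2 = 1.4000 + 7.6000i
Numerator: (-0.7000)(1.4000 + 7.6000i) = -0.9800 - 5.3200i
Denominator: 1.4^2 + (-7.6)^2 = 59.72
Result = (-0.9800 - 5.3200i)/59.72

-0.0164 - 0.0891i


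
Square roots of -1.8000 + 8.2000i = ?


|z| = sqrt(3.24+67.24) = 8.3952
sqrt((|z|+a)/2) = sqrt((8.3952+(-1.8))/2) = sqrt(3.2976) = 1.8159
sqrt((|z|-a)/2) = sqrt((8.3952-(-1.8))/2) = sqrt(5.0976) = 2.2578

±(1.8159 + 2.2578i) i.e. 1.8159 + 2.2578i and -1.8159 - 2.2578i


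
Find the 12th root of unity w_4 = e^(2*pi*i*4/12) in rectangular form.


Angle = 360*4/12 = 120°
a = cos(120°) = -0.5000
b = sin(120°) = 0.8660

-0.5000 + 0.8660i


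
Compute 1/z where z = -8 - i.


|z|^2 = 64+1 = 65
1/z = (-8 + 1i)/65

1/z = -0.1231 + 0.0154i


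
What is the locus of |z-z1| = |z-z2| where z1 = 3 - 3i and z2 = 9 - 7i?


Equal distances means the locus is the perpendicular bisector of z1 and z2.
Midpoint = ((3+9)/2, (-3+(-7))/2) = (6.0000, -5.0000)

Perpendicular bisector through (6.0000, -5.0000)


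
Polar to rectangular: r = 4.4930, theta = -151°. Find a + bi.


a = 4.4930*cos(-151°) = 4.4930*(-0.87462) = -3.9297
b = 4.4930*sin(-151°) = 4.4930*(-0.4848) = -2.1782

-3.9297 - 2.1782i


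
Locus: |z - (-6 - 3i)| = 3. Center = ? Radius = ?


|z - z0| = r is a circle with center z0 and radius r.
Center = (-6, -3), radius = 3

Circle with center (-6, -3) and radius 3


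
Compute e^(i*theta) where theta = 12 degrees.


cos(12°) = 0.9781
sin(12°) = 0.2079

e^(i*12°) = 0.9781 + 0.2079i


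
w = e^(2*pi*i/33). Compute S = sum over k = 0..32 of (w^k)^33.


The roots are w_k = w^k with w = e^(2*pi*i/33), and (w^k)^33 = (w^33)^k.
So S = 1 + u + u^2 + ... + u^(32) with u = w^33.
33 = 1*33 + 0, so 33 is a multiple of 33 and u = (w^33)^1 = 1.
Every one of the 33 terms equals 1: S = 33

S = 33


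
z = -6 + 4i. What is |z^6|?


|z| = sqrt(36+16) = sqrt(52) = 7.2111
|z^6| = |z|^6 = (sqrt(52))^6 = 52^3 = 140608

|z^6| = 140608


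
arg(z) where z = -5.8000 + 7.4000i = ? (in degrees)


Re = -5.8, Im = 7.4
arg = atan2(7.4, -5.8) = 128.0888 degrees

arg(z) = 128.0888 degrees


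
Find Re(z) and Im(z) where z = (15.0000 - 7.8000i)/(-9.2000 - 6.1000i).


Multiply by conjugate: (15.0000 - 7.8000i)(-9.2000 + 6.1000i) / ((-9.2)^2 + (-6.1)^2)
Numerator real = 15*(-9.2) - (7.8)*(-6.1) = -90.42
Numerator imag = -7.8*(-9.2) - 15*(-6.1) = 163.26
Denominator = 121.85
Re(z) = -90.42/121.85 = -0.7421
Im(z) = 163.26/121.85 = 1.3398

Re(z) = -0.7421, Im(z) = 1.3398


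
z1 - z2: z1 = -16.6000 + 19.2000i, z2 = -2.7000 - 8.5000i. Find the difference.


Real: -16.6 + 2.7 = -13.9
Imag: 19.2 + 8.5 = 27.7

-13.9000 + 27.7000i


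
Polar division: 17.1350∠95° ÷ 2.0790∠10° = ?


r = 17.1350 / 2.0790 = 8.2419
theta = 95° - 10° = 85° = 85° (mod 360)

8.2419 cis(85°)


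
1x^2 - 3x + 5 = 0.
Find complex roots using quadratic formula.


disc = (-3)^2 - 4*1*5 = 9 - 20 = -11
sqrt(|disc|) = sqrt(11) = 3.3166
Real part = 3/(2*1) = 1.5000
Imag part = 3.3166/(2*1) = 1.6583

1.5000 ± 1.6583i


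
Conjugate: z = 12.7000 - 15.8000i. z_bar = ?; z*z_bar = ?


z_bar = 12.7000 + 15.8000i
z*z_bar = 12.7^2 + (-15.8)^2 = 161.29 + 249.64 = 410.93

z_bar = 12.7000 + 15.8000i, z*z_bar = 410.93


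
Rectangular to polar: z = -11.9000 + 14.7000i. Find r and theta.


r = sqrt(141.61+216.09) = sqrt(357.7) = 18.9130
theta = atan2(14.7, -11.9) = 128.9910 degrees

r = 18.9130, theta = 128.9910 degrees


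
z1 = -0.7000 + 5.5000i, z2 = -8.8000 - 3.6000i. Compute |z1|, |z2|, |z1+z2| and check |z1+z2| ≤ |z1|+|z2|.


|z1| = sqrt((-0.7)^2 + 5.5^2) = sqrt(30.74) = 5.5444
|z2| = sqrt((-8.8)^2 + (-3.6)^2) = sqrt(90.4) = 9.5079
z1+z2 = -9.5000 + 1.9000i
|z1+z2| = sqrt(93.86) = 9.6881
|z1|+|z2| = 5.5444 + 9.5079 = 15.0523

|z1+z2| = 9.6881 ≤ |z1|+|z2| = 15.0523 (verified)


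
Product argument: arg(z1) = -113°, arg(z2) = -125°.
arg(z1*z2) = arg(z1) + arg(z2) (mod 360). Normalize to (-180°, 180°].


arg(z1*z2) = -113° - 125° = -238°
Normalized to (-180°, 180°]: 122°

122°


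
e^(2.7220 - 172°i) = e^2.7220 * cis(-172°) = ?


e^2.7220 = 15.2107
cos(-172°) = -0.99027
sin(-172°) = -0.13917
Real = 15.2107*(-0.99027) = -15.0627
Imag = 15.2107*(-0.13917) = -2.1169

-15.0627 - 2.1169i


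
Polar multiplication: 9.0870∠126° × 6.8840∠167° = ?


r = 9.0870 * 6.8840 = 62.5549
theta = 126° + 167° = 293° = 293° (mod 360)

62.5549 cis(293°)


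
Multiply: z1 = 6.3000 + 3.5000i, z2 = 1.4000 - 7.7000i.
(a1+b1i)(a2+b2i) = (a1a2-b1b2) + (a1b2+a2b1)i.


Real = 6.3*1.4 - 3.5*(-7.7) = 8.82 - (-26.95) = 35.77
Imag = 6.3*(-7.7) + 1.4*3.5 = -48.51 + 4.9 = -43.61

35.7700 - 43.6100i


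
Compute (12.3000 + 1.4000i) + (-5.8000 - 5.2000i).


Real: 12.3 - 5.8 = 6.5
Imag: 1.4 - 5.2 = -3.8

6.5000 - 3.8000i


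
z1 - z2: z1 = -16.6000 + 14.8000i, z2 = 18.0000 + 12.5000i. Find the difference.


Real: -16.6 - 18 = -34.6
Imag: 14.8 - 12.5 = 2.3

-34.6000 + 2.3000i


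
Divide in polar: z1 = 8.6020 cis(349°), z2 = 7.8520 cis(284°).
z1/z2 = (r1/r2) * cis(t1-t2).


r = 8.6020 / 7.8520 = 1.0955
theta = 349° - 284° = 65° = 65° (mod 360)

1.0955 cis(65°)


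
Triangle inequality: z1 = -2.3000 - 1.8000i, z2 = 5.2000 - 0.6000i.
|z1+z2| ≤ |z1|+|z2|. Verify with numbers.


|z1| = sqrt((-2.3)^2 + (-1.8)^2) = sqrt(8.53) = 2.9206
|z2| = sqrt(5.2^2 + (-0.6)^2) = sqrt(27.4) = 5.2345
z1+z2 = 2.9000 - 2.4000i
|z1+z2| = sqrt(14.17) = 3.7643
|z1|+|z2| = 2.9206 + 5.2345 = 8.1551

|z1+z2| = 3.7643 ≤ |z1|+|z2| = 8.1551 (verified)


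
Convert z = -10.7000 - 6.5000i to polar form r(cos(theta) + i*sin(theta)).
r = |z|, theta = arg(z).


r = sqrt(114.49+42.25) = sqrt(156.74) = 12.5196
theta = atan2(-6.5, -10.7) = -148.7223 degrees

r = 12.5196, theta = -148.7223 degrees


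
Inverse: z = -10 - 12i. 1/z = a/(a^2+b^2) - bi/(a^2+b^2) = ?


|z|^2 = 100+144 = 244
1/z = (-10 + 12i)/244

1/z = -0.0410 + 0.0492i


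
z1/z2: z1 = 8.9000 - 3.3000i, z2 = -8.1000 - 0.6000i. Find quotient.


Conjugate of z2 = -8.1000 + 0.6000i
Numerator: (8.9000 - 3.3000i)(-8.1000 + 0.6000i) = -70.1100 + 32.0700i
Denominator: (-8.1)^2 + (-0.6)^2 = 65.97
Result = (-70.1100 + 32.0700i)/65.97

-1.0628 + 0.4861i


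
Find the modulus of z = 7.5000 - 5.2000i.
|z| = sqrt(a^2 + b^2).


|z| = sqrt(7.5^2 + (-5.2)^2) = sqrt(56.25 + 27.04) = sqrt(83.29) = 9.1263

|z| = 9.1263


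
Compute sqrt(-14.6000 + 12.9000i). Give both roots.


|z| = sqrt(213.16+166.41) = 19.4826
sqrt((|z|+a)/2) = sqrt((19.4826+(-14.6))/2) = sqrt(2.4413) = 1.5625
sqrt((|z|-a)/2) = sqrt((19.4826-(-14.6))/2) = sqrt(17.0413) = 4.1281

±(1.5625 + 4.1281i) i.e. 1.5625 + 4.1281i and -1.5625 - 4.1281i


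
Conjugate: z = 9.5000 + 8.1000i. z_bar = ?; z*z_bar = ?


z_bar = 9.5000 - 8.1000i
z*z_bar = 9.5^2 + 8.1^2 = 90.25 + 65.61 = 155.86

z_bar = 9.5000 - 8.1000i, z*z_bar = 155.86


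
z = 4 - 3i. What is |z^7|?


|z| = sqrt(16+9) = sqrt(25) = 5
|z^7| = |z|^7 = 5^7 = 78125

|z^7| = 78125


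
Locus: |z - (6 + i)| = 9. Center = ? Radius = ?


|z - z0| = r is a circle with center z0 and radius r.
Center = (6, 1), radius = 9

Circle with center (6, 1) and radius 9


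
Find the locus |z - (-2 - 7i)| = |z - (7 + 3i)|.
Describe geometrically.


Equal distances means the locus is the perpendicular bisector of z1 and z2.
Midpoint = ((-2+7)/2, (-7+3)/2) = (2.5000, -2.0000)

Perpendicular bisector through (2.5000, -2.0000)


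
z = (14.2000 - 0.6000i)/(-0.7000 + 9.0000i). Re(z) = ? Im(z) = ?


Multiply by conjugate: (14.2000 - 0.6000i)(-0.7000 - 9.0000i) / ((-0.7)^2 + 9^2)
Numerator real = 14.2*(-0.7) - (0.6)*9 = -15.34
Numerator imag = -0.6*(-0.7) - 14.2*9 = -127.38
Denominator = 81.49
Re(z) = -15.34/81.49 = -0.1882
Im(z) = -127.38/81.49 = -1.5631

Re(z) = -0.1882, Im(z) = -1.5631


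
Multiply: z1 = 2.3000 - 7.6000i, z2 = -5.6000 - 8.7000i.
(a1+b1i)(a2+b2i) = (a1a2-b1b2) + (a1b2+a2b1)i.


Real = 2.3*(-5.6) - (-7.6)*(-8.7) = -12.88 - 66.12 = -79
Imag = 2.3*(-8.7) - (5.6)*(-7.6) = -20.01 + 42.56 = 22.55

-79.0000 + 22.5500i


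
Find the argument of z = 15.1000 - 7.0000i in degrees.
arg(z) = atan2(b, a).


Re = 15.1, Im = -7
arg = atan2(-7, 15.1) = -24.8713 degrees

arg(z) = -24.8713 degrees


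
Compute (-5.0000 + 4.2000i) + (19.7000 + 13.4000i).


Real: -5 + 19.7 = 14.7
Imag: 4.2 + 13.4 = 17.6

14.7000 + 17.6000i


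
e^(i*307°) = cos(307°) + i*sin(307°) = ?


cos(307°) = 0.6018
sin(307°) = -0.7986

e^(i*307°) = 0.6018 - 0.7986i


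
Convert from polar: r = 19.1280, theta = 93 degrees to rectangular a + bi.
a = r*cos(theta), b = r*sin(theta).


a = 19.1280*cos(93°) = 19.1280*(-0.052336) = -1.0011
b = 19.1280*sin(93°) = 19.1280*0.99863 = 19.1018

-1.0011 + 19.1018i


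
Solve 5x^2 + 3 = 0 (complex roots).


disc = 0^2 - 4*5*3 = 0 - 60 = -60
sqrt(|disc|) = sqrt(60) = 7.7460
Real part = 0/(2*5) = 0
Imag part = 7.7460/(2*5) = 0.7746

0 ± 0.7746i


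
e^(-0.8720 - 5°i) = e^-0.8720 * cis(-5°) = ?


e^-0.8720 = 0.4181
cos(-5°) = 0.9962
sin(-5°) = -0.08716
Real = 0.4181*0.9962 = 0.4165
Imag = 0.4181*(-0.08716) = -0.0364

0.4165 - 0.0364i


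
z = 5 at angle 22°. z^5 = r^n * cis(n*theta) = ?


r^5 = 5^5 = 3125
n*theta = 5*22° = 110° = 110° (mod 360)
a = 3125*cos(110°) = -1068.8129
b = 3125*sin(110°) = 2936.5394

3125 cis(110°) = -1068.8129 + 2936.5394i


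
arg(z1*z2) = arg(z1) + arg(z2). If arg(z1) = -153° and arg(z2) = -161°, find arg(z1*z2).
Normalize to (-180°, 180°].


arg(z1*z2) = -153° - 161° = -314°
Normalized to (-180°, 180°]: 46°

46°


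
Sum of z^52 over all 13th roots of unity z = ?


The roots are w_k = w^k with w = e^(2*pi*i/13), and (w^k)^52 = (w^52)^k.
So S = 1 + u + u^2 + ... + u^(12) with u = w^52.
52 = 4*13 + 0, so 52 is a multiple of 13 and u = (w^13)^4 = 1.
Every one of the 13 terms equals 1: S = 13

S = 13


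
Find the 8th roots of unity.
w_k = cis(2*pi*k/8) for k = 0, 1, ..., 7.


The 8th roots of unity are cis(360k/8°) for k=0..7
Angle step = 360/8 = 45°
Primitive root: cis(45°)
Primitive root = 0.7071 + 0.7071i

8 roots at angles: 0°, 45°, 90°, 135°, 180°, 225°, 270°, 315°


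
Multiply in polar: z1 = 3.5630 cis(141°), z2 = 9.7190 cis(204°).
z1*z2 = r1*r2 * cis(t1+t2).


r = 3.5630 * 9.7190 = 34.6288
theta = 141° + 204° = 345° = 345° (mod 360)

34.6288 cis(345°)


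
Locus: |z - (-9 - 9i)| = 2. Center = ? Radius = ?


|z - z0| = r is a circle with center z0 and radius r.
Center = (-9, -9), radius = 2

Circle with center (-9, -9) and radius 2


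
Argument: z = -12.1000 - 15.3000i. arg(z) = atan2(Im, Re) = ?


Re = -12.1, Im = -15.3
arg = atan2(-15.3, -12.1) = -128.3387 degrees

arg(z) = -128.3387 degrees


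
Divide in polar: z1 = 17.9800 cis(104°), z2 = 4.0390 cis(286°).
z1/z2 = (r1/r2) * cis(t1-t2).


r = 17.9800 / 4.0390 = 4.4516
theta = 104° - 286° = -182° = 178° (mod 360)

4.4516 cis(178°)


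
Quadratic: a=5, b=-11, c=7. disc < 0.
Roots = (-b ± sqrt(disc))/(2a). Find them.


disc = (-11)^2 - 4*5*7 = 121 - 140 = -19
sqrt(|disc|) = sqrt(19) = 4.3589
Real part = 11/(2*5) = 1.1000
Imag part = 4.3589/(2*5) = 0.4359

1.1000 ± 0.4359i


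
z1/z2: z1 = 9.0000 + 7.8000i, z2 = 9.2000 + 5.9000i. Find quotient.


Conjugate of z2 = 9.2000 - 5.9000i
Numerator: (9.0000 + 7.8000i)(9.2000 - 5.9000i) = 128.8200 + 18.6600i
Denominator: 9.2^2 + 5.9^2 = 119.45
Result = (128.8200 + 18.6600i)/119.45

1.0784 + 0.1562i


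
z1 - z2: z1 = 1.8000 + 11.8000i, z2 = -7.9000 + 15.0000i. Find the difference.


Real: 1.8 + 7.9 = 9.7
Imag: 11.8 - 15 = -3.2

9.7000 - 3.2000i


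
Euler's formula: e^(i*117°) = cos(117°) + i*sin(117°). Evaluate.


cos(117°) = -0.4540
sin(117°) = 0.8910

e^(i*117°) = -0.4540 + 0.8910i


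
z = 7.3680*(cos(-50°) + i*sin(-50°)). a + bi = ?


a = 7.3680*cos(-50°) = 7.3680*0.64279 = 4.7361
b = 7.3680*sin(-50°) = 7.3680*(-0.76604) = -5.6442

4.7361 - 5.6442i


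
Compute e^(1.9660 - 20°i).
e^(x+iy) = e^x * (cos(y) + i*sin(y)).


e^1.9660 = 7.14205
cos(-20°) = 0.93969
sin(-20°) = -0.34202
Real = 7.14205*0.93969 = 6.7113
Imag = 7.14205*(-0.34202) = -2.4427

6.7113 - 2.4427i


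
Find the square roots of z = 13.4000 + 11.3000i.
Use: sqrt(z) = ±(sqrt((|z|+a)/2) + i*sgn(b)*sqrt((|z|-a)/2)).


|z| = sqrt(179.56+127.69) = 17.5285
sqrt((|z|+a)/2) = sqrt((17.5285+13.4)/2) = sqrt(15.4643) = 3.9325
sqrt((|z|-a)/2) = sqrt((17.5285-13.4)/2) = sqrt(2.0643) = 1.4368

±(3.9325 + 1.4368i) i.e. 3.9325 + 1.4368i and -3.9325 - 1.4368i


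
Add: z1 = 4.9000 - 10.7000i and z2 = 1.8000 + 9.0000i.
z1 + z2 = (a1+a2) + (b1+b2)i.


Real: 4.9 + 1.8 = 6.7
Imag: -10.7 + 9 = -1.7

6.7000 - 1.7000i


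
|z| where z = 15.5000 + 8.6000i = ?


|z| = sqrt(15.5^2 + 8.6^2) = sqrt(240.25 + 73.96) = sqrt(314.21) = 17.7260

|z| = 17.7260


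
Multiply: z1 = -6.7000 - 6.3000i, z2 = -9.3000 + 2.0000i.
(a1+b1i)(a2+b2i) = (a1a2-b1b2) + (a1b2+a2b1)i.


Real = -6.7*(-9.3) - (-6.3)*2 = 62.31 - (-12.6) = 74.91
Imag = -6.7*2 - (9.3)*(-6.3) = -13.4 + 58.59 = 45.19

74.9100 + 45.1900i


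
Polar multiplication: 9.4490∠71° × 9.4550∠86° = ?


r = 9.4490 * 9.4550 = 89.3403
theta = 71° + 86° = 157° = 157° (mod 360)

89.3403 cis(157°)


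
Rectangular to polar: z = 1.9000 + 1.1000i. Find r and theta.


r = sqrt(3.61+1.21) = sqrt(4.82) = 2.1954
theta = atan2(1.1, 1.9) = 30.0686 degrees

r = 2.1954, theta = 30.0686 degrees


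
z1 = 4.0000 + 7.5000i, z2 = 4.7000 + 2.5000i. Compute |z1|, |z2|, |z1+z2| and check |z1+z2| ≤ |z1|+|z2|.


|z1| = sqrt(4^2 + 7.5^2) = sqrt(72.25) = 8.5000
|z2| = sqrt(4.7^2 + 2.5^2) = sqrt(28.34) = 5.3235
z1+z2 = 8.7000 + 10.0000i
|z1+z2| = sqrt(175.69) = 13.2548
|z1|+|z2| = 8.5000 + 5.3235 = 13.8235

|z1+z2| = 13.2548 ≤ |z1|+|z2| = 13.8235 (verified)


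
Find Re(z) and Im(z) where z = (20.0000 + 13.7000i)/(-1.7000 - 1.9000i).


Multiply by conjugate: (20.0000 + 13.7000i)(-1.7000 + 1.9000i) / ((-1.7)^2 + (-1.9)^2)
Numerator real = 20*(-1.7) + 13.7*(-1.9) = -60.03
Numerator imag = 13.7*(-1.7) - 20*(-1.9) = 14.71
Denominator = 6.5
Re(z) = -60.03/6.5 = -9.2354
Im(z) = 14.71/6.5 = 2.2631

Re(z) = -9.2354, Im(z) = 2.2631


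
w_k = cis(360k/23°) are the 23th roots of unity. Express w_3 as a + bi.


Angle = 360*3/23 = 46.9565°
a = cos(46.9565°) = 0.6826
b = sin(46.9565°) = 0.7308

0.6826 + 0.7308i


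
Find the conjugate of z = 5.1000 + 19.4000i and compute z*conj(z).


z_bar = 5.1000 - 19.4000i
z*z_bar = 5.1^2 + 19.4^2 = 26.01 + 376.36 = 402.37

z_bar = 5.1000 - 19.4000i, z*z_bar = 402.37


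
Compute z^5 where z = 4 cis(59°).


r^5 = 4^5 = 1024
n*theta = 5*59° = 295° = 295° (mod 360)
a = 1024*cos(295°) = 432.7611
b = 1024*sin(295°) = -928.0592

1024 cis(295°) = 432.7611 - 928.0592i


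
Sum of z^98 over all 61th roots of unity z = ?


The roots are w_k = w^k with w = e^(2*pi*i/61), and (w^k)^98 = (w^98)^k.
So S = 1 + u + u^2 + ... + u^(60) with u = w^98.
98 = 1*61 + 37, so 98 is not a multiple of 61: u = (w^61)^1 * w^37 = w^37 ≠ 1 (w is a primitive 61th root), while u^61 = (w^61)^98 = 1.
Geometric series: S = (1 - u^61)/(1 - u) = (1 - 1)/(1 - u) = 0

S = 0


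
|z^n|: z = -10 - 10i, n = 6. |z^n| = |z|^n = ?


|z| = sqrt(100+100) = sqrt(200) = 14.1421
|z^6| = |z|^6 = (sqrt(200))^6 = 200^3 = 8000000

|z^6| = 8000000


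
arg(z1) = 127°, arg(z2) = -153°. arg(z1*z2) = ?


arg(z1*z2) = 127° - 153° = -26°
Normalized to (-180°, 180°]: -26°

-26°


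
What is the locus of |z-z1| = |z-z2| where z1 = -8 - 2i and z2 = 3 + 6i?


Equal distances means the locus is the perpendicular bisector of z1 and z2.
Midpoint = ((-8+3)/2, (-2+6)/2) = (-2.5000, 2.0000)

Perpendicular bisector through (-2.5000, 2.0000)


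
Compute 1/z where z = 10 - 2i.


|z|^2 = 100+4 = 104
1/z = (10 + 2i)/104

1/z = 0.0962 + 0.0192i


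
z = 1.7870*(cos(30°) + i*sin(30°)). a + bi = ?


a = 1.7870*cos(30°) = 1.7870*0.86603 = 1.5476
b = 1.7870*sin(30°) = 1.7870*0.5 = 0.8935

1.5476 + 0.8935i


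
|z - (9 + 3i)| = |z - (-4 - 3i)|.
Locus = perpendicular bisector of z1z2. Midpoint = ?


Equal distances means the locus is the perpendicular bisector of z1 and z2.
Midpoint = ((9+(-4))/2, (3+(-3))/2) = (2.5000, 0)

Perpendicular bisector through (2.5000, 0)


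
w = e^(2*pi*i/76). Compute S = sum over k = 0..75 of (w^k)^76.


The roots are w_k = w^k with w = e^(2*pi*i/76), and (w^k)^76 = (w^76)^k.
So S = 1 + u + u^2 + ... + u^(75) with u = w^76.
76 = 1*76 + 0, so 76 is a multiple of 76 and u = (w^76)^1 = 1.
Every one of the 76 terms equals 1: S = 76

S = 76


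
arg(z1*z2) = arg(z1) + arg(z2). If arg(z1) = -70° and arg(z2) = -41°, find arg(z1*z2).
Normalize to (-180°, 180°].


arg(z1*z2) = -70° - 41° = -111°
Normalized to (-180°, 180°]: -111°

-111°


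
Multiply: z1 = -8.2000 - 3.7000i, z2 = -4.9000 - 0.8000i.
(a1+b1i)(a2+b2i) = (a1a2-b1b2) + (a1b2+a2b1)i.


Real = -8.2*(-4.9) - (-3.7)*(-0.8) = 40.18 - 2.96 = 37.22
Imag = -8.2*(-0.8) - (4.9)*(-3.7) = 6.56 + 18.13 = 24.69

37.2200 + 24.6900i


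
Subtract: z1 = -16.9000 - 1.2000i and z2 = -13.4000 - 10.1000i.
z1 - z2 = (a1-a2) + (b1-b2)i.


Real: -16.9 + 13.4 = -3.5
Imag: -1.2 + 10.1 = 8.9

-3.5000 + 8.9000i


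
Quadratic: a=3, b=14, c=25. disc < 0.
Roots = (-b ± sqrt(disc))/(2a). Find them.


disc = 14^2 - 4*3*25 = 196 - 300 = -104
sqrt(|disc|) = sqrt(104) = 10.1980
Real part = -14/(2*3) = -2.3333
Imag part = 10.1980/(2*3) = 1.6997

-2.3333 ± 1.6997i


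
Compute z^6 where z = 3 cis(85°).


r^6 = 3^6 = 729
n*theta = 6*85° = 510° = 150° (mod 360)
a = 729*cos(150°) = -631.3325
b = 729*sin(150°) = 364.5000

729 cis(150°) = -631.3325 + 364.5000i
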